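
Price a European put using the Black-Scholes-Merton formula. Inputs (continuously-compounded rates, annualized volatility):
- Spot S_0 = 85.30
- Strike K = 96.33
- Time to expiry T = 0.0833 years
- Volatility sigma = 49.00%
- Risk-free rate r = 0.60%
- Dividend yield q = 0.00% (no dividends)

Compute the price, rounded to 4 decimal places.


Answer: Price = 12.3732

Derivation:
d1 = (ln(S/K) + (r - q + 0.5*sigma^2) * T) / (sigma * sqrt(T)) = -0.78562718
d2 = d1 - sigma * sqrt(T) = -0.92704970
exp(-rT) = 0.99950032; exp(-qT) = 1.00000000
P = K * exp(-rT) * N(-d2) - S_0 * exp(-qT) * N(-d1)
N(-d1) = 0.78395703; N(-d2) = 0.82304963
P = 96.3300 * 0.99950032 * 0.82304963 - 85.3000 * 1.00000000 * 0.78395703 = 12.3732


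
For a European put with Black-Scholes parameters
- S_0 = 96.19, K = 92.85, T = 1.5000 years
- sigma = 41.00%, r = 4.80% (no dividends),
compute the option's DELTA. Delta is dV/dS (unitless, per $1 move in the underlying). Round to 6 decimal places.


d1 = 0.4648357142; d2 = -0.0373096831
phi(d1) = 0.3580886657; exp(-qT) = 1.0000000000; exp(-rT) = 0.9305308958
N(-d1) = 0.3210245549
Delta = -exp(-qT) * N(-d1) = -1.0000000000 * 0.3210245549 = -0.321025

Answer: Delta = -0.321025


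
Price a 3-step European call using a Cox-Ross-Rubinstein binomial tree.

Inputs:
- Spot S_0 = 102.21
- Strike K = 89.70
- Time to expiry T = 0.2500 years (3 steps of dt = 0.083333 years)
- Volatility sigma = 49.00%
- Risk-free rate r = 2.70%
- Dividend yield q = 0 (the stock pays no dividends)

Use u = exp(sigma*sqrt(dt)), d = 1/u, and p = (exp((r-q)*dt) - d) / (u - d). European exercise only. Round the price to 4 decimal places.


dt = T/N = 0.083333
u = exp(sigma*sqrt(dt)) = 1.151944; d = 1/u = 0.868098
p = (exp((r-q)*dt) - d) / (u - d) = 0.472632
Discount per step: exp(-r*dt) = 0.997753
Stock lattice S(k, i) with i counting down-moves:
  k=0: S(0,0) = 102.2100
  k=1: S(1,0) = 117.7402; S(1,1) = 88.7283
  k=2: S(2,0) = 135.6301; S(2,1) = 102.2100; S(2,2) = 77.0248
  k=3: S(3,0) = 156.2382; S(3,1) = 117.7402; S(3,2) = 88.7283; S(3,3) = 66.8651
Terminal payoffs V(N, i) = max(S_T - K, 0):
  V(3,0) = 66.538232; V(3,1) = 28.040180; V(3,2) = 0.000000; V(3,3) = 0.000000
Backward induction: V(k, i) = exp(-r*dt) * [p * V(k+1, i) + (1-p) * V(k+1, i+1)].
  V(2,0) = exp(-r*dt) * [p*66.538232 + (1-p)*28.040180] = 46.131674
  V(2,1) = exp(-r*dt) * [p*28.040180 + (1-p)*0.000000] = 13.222899
  V(2,2) = exp(-r*dt) * [p*0.000000 + (1-p)*0.000000] = 0.000000
  V(1,0) = exp(-r*dt) * [p*46.131674 + (1-p)*13.222899] = 28.711961
  V(1,1) = exp(-r*dt) * [p*13.222899 + (1-p)*0.000000] = 6.235518
  V(0,0) = exp(-r*dt) * [p*28.711961 + (1-p)*6.235518] = 16.820713

Answer: Price = V(0,0) = 16.8207


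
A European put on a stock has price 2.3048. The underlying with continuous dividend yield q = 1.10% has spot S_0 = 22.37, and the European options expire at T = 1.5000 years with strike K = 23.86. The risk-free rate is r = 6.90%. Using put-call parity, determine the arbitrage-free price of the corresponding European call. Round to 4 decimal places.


Put-call parity: C - P = S_0 * exp(-qT) - K * exp(-rT).
S_0 * exp(-qT) = 22.3700 * 0.98363538 = 22.00392344
K * exp(-rT) = 23.8600 * 0.90167602 = 21.51398990
C = P + S*exp(-qT) - K*exp(-rT)
C = 2.3048 + 22.00392344 - 21.51398990 = 2.7947

Answer: Call price = 2.7947


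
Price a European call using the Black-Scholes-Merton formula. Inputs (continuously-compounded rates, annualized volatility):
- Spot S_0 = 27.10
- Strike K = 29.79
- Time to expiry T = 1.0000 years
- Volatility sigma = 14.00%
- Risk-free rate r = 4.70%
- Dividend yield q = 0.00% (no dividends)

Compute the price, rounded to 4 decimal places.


Answer: Price = 0.9768

Derivation:
d1 = (ln(S/K) + (r - q + 0.5*sigma^2) * T) / (sigma * sqrt(T)) = -0.27027885
d2 = d1 - sigma * sqrt(T) = -0.41027885
exp(-rT) = 0.95408740; exp(-qT) = 1.00000000
C = S_0 * exp(-qT) * N(d1) - K * exp(-rT) * N(d2)
N(d1) = 0.39347287; N(d2) = 0.34080070
C = 27.1000 * 1.00000000 * 0.39347287 - 29.7900 * 0.95408740 * 0.34080070 = 0.9768


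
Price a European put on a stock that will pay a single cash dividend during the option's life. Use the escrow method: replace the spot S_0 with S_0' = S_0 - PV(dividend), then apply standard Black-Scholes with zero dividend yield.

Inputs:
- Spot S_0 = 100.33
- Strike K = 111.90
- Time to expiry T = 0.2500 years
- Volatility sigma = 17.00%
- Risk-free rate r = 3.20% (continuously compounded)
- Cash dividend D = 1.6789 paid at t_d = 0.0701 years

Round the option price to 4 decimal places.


Answer: Price = 12.6882

Derivation:
PV(D) = D * exp(-r * t_d) = 1.6789 * 0.99775931 = 1.67513811
S_0' = S_0 - PV(D) = 100.3300 - 1.67513811 = 98.65486189
d1 = (ln(S_0'/K) + (r + sigma^2/2)*T) / (sigma*sqrt(T)) = -1.34547765
d2 = d1 - sigma*sqrt(T) = -1.43047765
exp(-rT) = 0.99203191
N(-d1) = 0.91076448; N(-d2) = 0.92371001
P = K * exp(-rT) * N(-d2) - S_0' * N(-d1) = 111.9000 * 0.99203191 * 0.92371001 - 98.65486189 * 0.91076448 = 12.6882


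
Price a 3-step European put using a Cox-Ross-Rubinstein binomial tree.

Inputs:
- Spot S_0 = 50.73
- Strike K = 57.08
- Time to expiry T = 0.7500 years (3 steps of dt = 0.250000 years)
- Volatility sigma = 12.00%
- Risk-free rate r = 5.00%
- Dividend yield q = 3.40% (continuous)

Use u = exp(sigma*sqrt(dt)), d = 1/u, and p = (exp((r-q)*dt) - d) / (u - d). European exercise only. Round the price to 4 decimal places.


dt = T/N = 0.250000
u = exp(sigma*sqrt(dt)) = 1.061837; d = 1/u = 0.941765
p = (exp((r-q)*dt) - d) / (u - d) = 0.518385
Discount per step: exp(-r*dt) = 0.987578
Stock lattice S(k, i) with i counting down-moves:
  k=0: S(0,0) = 50.7300
  k=1: S(1,0) = 53.8670; S(1,1) = 47.7757
  k=2: S(2,0) = 57.1979; S(2,1) = 50.7300; S(2,2) = 44.9935
  k=3: S(3,0) = 60.7348; S(3,1) = 53.8670; S(3,2) = 47.7757; S(3,3) = 42.3733
Terminal payoffs V(N, i) = max(K - S_T, 0):
  V(3,0) = 0.000000; V(3,1) = 3.213032; V(3,2) = 9.304285; V(3,3) = 14.706742
Backward induction: V(k, i) = exp(-r*dt) * [p * V(k+1, i) + (1-p) * V(k+1, i+1)].
  V(2,0) = exp(-r*dt) * [p*0.000000 + (1-p)*3.213032] = 1.528223
  V(2,1) = exp(-r*dt) * [p*3.213032 + (1-p)*9.304285] = 6.070318
  V(2,2) = exp(-r*dt) * [p*9.304285 + (1-p)*14.706742] = 11.758291
  V(1,0) = exp(-r*dt) * [p*1.528223 + (1-p)*6.070318] = 3.669608
  V(1,1) = exp(-r*dt) * [p*6.070318 + (1-p)*11.758291] = 8.700298
  V(0,0) = exp(-r*dt) * [p*3.669608 + (1-p)*8.700298] = 6.016784

Answer: Price = V(0,0) = 6.0168


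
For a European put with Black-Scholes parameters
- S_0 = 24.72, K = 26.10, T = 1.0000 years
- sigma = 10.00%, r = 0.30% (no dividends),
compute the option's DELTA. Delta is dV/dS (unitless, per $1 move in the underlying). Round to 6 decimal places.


Answer: Delta = -0.678399

Derivation:
d1 = -0.4632268174; d2 = -0.5632268174
phi(d1) = 0.3583561068; exp(-qT) = 1.0000000000; exp(-rT) = 0.9970044955
N(-d1) = 0.6783991021
Delta = -exp(-qT) * N(-d1) = -1.0000000000 * 0.6783991021 = -0.678399


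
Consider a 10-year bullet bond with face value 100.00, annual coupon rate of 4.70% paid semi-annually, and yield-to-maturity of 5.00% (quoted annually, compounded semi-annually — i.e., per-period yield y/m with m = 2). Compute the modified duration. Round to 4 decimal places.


Answer: Modified duration = 7.8681

Derivation:
Coupon per period c = face * coupon_rate / m = 2.350000
Periods per year m = 2; per-period yield y/m = 0.025000
Number of cashflows N = 20
Cashflows (t years, CF_t, discount factor 1/(1+y/m)^(m*t), PV):
  t = 0.5000: CF_t = 2.350000, DF = 0.975610, PV = 2.292683
  t = 1.0000: CF_t = 2.350000, DF = 0.951814, PV = 2.236764
  t = 1.5000: CF_t = 2.350000, DF = 0.928599, PV = 2.182209
  t = 2.0000: CF_t = 2.350000, DF = 0.905951, PV = 2.128984
  t = 2.5000: CF_t = 2.350000, DF = 0.883854, PV = 2.077058
  t = 3.0000: CF_t = 2.350000, DF = 0.862297, PV = 2.026398
  t = 3.5000: CF_t = 2.350000, DF = 0.841265, PV = 1.976973
  t = 4.0000: CF_t = 2.350000, DF = 0.820747, PV = 1.928754
  t = 4.5000: CF_t = 2.350000, DF = 0.800728, PV = 1.881712
  t = 5.0000: CF_t = 2.350000, DF = 0.781198, PV = 1.835816
  t = 5.5000: CF_t = 2.350000, DF = 0.762145, PV = 1.791040
  t = 6.0000: CF_t = 2.350000, DF = 0.743556, PV = 1.747356
  t = 6.5000: CF_t = 2.350000, DF = 0.725420, PV = 1.704738
  t = 7.0000: CF_t = 2.350000, DF = 0.707727, PV = 1.663159
  t = 7.5000: CF_t = 2.350000, DF = 0.690466, PV = 1.622594
  t = 8.0000: CF_t = 2.350000, DF = 0.673625, PV = 1.583019
  t = 8.5000: CF_t = 2.350000, DF = 0.657195, PV = 1.544408
  t = 9.0000: CF_t = 2.350000, DF = 0.641166, PV = 1.506740
  t = 9.5000: CF_t = 2.350000, DF = 0.625528, PV = 1.469990
  t = 10.0000: CF_t = 102.350000, DF = 0.610271, PV = 62.461231
Price P = sum_t PV_t = 97.661626
First compute Macaulay numerator sum_t t * PV_t:
  t * PV_t at t = 0.5000: 1.146341
  t * PV_t at t = 1.0000: 2.236764
  t * PV_t at t = 1.5000: 3.273313
  t * PV_t at t = 2.0000: 4.257968
  t * PV_t at t = 2.5000: 5.192644
  t * PV_t at t = 3.0000: 6.079193
  t * PV_t at t = 3.5000: 6.919407
  t * PV_t at t = 4.0000: 7.715018
  t * PV_t at t = 4.5000: 8.467702
  t * PV_t at t = 5.0000: 9.179081
  t * PV_t at t = 5.5000: 9.850721
  t * PV_t at t = 6.0000: 10.484138
  t * PV_t at t = 6.5000: 11.080796
  t * PV_t at t = 7.0000: 11.642112
  t * PV_t at t = 7.5000: 12.169455
  t * PV_t at t = 8.0000: 12.664149
  t * PV_t at t = 8.5000: 13.127471
  t * PV_t at t = 9.0000: 13.560659
  t * PV_t at t = 9.5000: 13.964906
  t * PV_t at t = 10.0000: 624.612310
Macaulay duration D = 787.624150 / 97.661626 = 8.064827
Modified duration = D / (1 + y/m) = 8.064827 / (1 + 0.025000) = 7.868124


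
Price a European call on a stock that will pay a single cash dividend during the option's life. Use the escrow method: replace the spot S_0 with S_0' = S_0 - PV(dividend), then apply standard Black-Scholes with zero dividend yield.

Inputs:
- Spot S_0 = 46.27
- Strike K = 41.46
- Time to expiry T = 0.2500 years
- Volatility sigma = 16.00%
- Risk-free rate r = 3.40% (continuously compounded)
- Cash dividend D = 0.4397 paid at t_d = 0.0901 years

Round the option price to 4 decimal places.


PV(D) = D * exp(-r * t_d) = 0.4397 * 0.99694129 = 0.43835508
S_0' = S_0 - PV(D) = 46.2700 - 0.43835508 = 45.83164492
d1 = (ln(S_0'/K) + (r + sigma^2/2)*T) / (sigma*sqrt(T)) = 1.39932103
d2 = d1 - sigma*sqrt(T) = 1.31932103
exp(-rT) = 0.99153602
N(d1) = 0.91914163; N(d2) = 0.90646910
C = S_0' * N(d1) - K * exp(-rT) * N(d2) = 45.83164492 * 0.91914163 - 41.4600 * 0.99153602 * 0.90646910 = 4.8617

Answer: Price = 4.8617


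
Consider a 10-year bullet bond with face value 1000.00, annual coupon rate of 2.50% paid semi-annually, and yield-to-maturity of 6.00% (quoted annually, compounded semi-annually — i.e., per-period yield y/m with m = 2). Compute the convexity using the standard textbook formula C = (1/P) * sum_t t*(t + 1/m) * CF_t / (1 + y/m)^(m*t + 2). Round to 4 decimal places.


Coupon per period c = face * coupon_rate / m = 12.500000
Periods per year m = 2; per-period yield y/m = 0.030000
Number of cashflows N = 20
Cashflows (t years, CF_t, discount factor 1/(1+y/m)^(m*t), PV):
  t = 0.5000: CF_t = 12.500000, DF = 0.970874, PV = 12.135922
  t = 1.0000: CF_t = 12.500000, DF = 0.942596, PV = 11.782449
  t = 1.5000: CF_t = 12.500000, DF = 0.915142, PV = 11.439271
  t = 2.0000: CF_t = 12.500000, DF = 0.888487, PV = 11.106088
  t = 2.5000: CF_t = 12.500000, DF = 0.862609, PV = 10.782610
  t = 3.0000: CF_t = 12.500000, DF = 0.837484, PV = 10.468553
  t = 3.5000: CF_t = 12.500000, DF = 0.813092, PV = 10.163644
  t = 4.0000: CF_t = 12.500000, DF = 0.789409, PV = 9.867615
  t = 4.5000: CF_t = 12.500000, DF = 0.766417, PV = 9.580209
  t = 5.0000: CF_t = 12.500000, DF = 0.744094, PV = 9.301174
  t = 5.5000: CF_t = 12.500000, DF = 0.722421, PV = 9.030266
  t = 6.0000: CF_t = 12.500000, DF = 0.701380, PV = 8.767249
  t = 6.5000: CF_t = 12.500000, DF = 0.680951, PV = 8.511892
  t = 7.0000: CF_t = 12.500000, DF = 0.661118, PV = 8.263973
  t = 7.5000: CF_t = 12.500000, DF = 0.641862, PV = 8.023274
  t = 8.0000: CF_t = 12.500000, DF = 0.623167, PV = 7.789587
  t = 8.5000: CF_t = 12.500000, DF = 0.605016, PV = 7.562706
  t = 9.0000: CF_t = 12.500000, DF = 0.587395, PV = 7.342433
  t = 9.5000: CF_t = 12.500000, DF = 0.570286, PV = 7.128575
  t = 10.0000: CF_t = 1012.500000, DF = 0.553676, PV = 560.596701
Price P = sum_t PV_t = 739.644190
Convexity numerator sum_t t*(t + 1/m) * CF_t / (1+y/m)^(m*t + 2):
  t = 0.5000: term = 5.719635
  t = 1.0000: term = 16.659132
  t = 1.5000: term = 32.347829
  t = 2.0000: term = 52.342766
  t = 2.5000: term = 76.227329
  t = 3.0000: term = 103.609962
  t = 3.5000: term = 134.122928
  t = 4.0000: term = 167.421131
  t = 4.5000: term = 203.180984
  t = 5.0000: term = 241.099334
  t = 5.5000: term = 280.892428
  t = 6.0000: term = 322.294930
  t = 6.5000: term = 365.058983
  t = 7.0000: term = 408.953304
  t = 7.5000: term = 453.762334
  t = 8.0000: term = 499.285416
  t = 8.5000: term = 545.336013
  t = 9.0000: term = 591.740962
  t = 9.5000: term = 638.339765
  t = 10.0000: term = 55483.696500
Convexity = (1/P) * sum = 60622.091667 / 739.644190 = 81.961154

Answer: Convexity = 81.9612


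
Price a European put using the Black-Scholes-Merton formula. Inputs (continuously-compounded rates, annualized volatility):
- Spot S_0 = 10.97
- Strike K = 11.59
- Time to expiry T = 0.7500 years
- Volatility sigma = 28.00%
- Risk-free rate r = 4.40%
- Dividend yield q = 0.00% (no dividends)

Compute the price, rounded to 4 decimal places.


Answer: Price = 1.1966

Derivation:
d1 = (ln(S/K) + (r - q + 0.5*sigma^2) * T) / (sigma * sqrt(T)) = 0.03060623
d2 = d1 - sigma * sqrt(T) = -0.21188088
exp(-rT) = 0.96753856; exp(-qT) = 1.00000000
P = K * exp(-rT) * N(-d2) - S_0 * exp(-qT) * N(-d1)
N(-d1) = 0.48779179; N(-d2) = 0.58390002
P = 11.5900 * 0.96753856 * 0.58390002 - 10.9700 * 1.00000000 * 0.48779179 = 1.1966


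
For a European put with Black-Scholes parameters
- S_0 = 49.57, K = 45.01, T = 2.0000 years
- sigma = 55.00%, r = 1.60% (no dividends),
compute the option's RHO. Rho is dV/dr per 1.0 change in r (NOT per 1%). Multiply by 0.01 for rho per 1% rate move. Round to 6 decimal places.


d1 = 0.5541160327; d2 = -0.2237014266
phi(d1) = 0.3421654722; exp(-qT) = 1.0000000000; exp(-rT) = 0.9685065821
N(-d2) = 0.5885051821
Rho = -K*T*exp(-rT)*N(-d2) = -45.0100 * 2.0000 * 0.9685065821 * 0.5885051821 = -51.308802

Answer: Rho = -51.308802


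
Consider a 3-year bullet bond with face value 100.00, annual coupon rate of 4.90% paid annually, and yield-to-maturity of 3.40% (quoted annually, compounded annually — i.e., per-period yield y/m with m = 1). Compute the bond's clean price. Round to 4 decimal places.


Coupon per period c = face * coupon_rate / m = 4.900000
Periods per year m = 1; per-period yield y/m = 0.034000
Number of cashflows N = 3
Cashflows (t years, CF_t, discount factor 1/(1+y/m)^(m*t), PV):
  t = 1.0000: CF_t = 4.900000, DF = 0.967118, PV = 4.738878
  t = 2.0000: CF_t = 4.900000, DF = 0.935317, PV = 4.583054
  t = 3.0000: CF_t = 104.900000, DF = 0.904562, PV = 94.888563
Price P = sum_t PV_t = 104.210496

Answer: Price = 104.2105


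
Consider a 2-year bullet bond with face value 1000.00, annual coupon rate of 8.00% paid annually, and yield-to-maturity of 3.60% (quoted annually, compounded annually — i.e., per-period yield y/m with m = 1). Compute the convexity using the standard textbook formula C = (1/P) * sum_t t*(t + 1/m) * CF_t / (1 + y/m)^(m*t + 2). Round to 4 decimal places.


Answer: Convexity = 5.3246

Derivation:
Coupon per period c = face * coupon_rate / m = 80.000000
Periods per year m = 1; per-period yield y/m = 0.036000
Number of cashflows N = 2
Cashflows (t years, CF_t, discount factor 1/(1+y/m)^(m*t), PV):
  t = 1.0000: CF_t = 80.000000, DF = 0.965251, PV = 77.220077
  t = 2.0000: CF_t = 1080.000000, DF = 0.931709, PV = 1006.246180
Price P = sum_t PV_t = 1083.466257
Convexity numerator sum_t t*(t + 1/m) * CF_t / (1+y/m)^(m*t + 2):
  t = 1.0000: term = 143.893348
  t = 2.0000: term = 5625.174304
Convexity = (1/P) * sum = 5769.067652 / 1083.466257 = 5.324640


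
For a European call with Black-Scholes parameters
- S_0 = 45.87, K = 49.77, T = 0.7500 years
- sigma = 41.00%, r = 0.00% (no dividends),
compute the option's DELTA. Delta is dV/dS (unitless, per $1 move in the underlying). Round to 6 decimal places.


d1 = -0.0522814164; d2 = -0.4073518320
phi(d1) = 0.3983974291; exp(-qT) = 1.0000000000; exp(-rT) = 1.0000000000
N(d1) = 0.4791522303
Delta = exp(-qT) * N(d1) = 1.0000000000 * 0.4791522303 = 0.479152

Answer: Delta = 0.479152


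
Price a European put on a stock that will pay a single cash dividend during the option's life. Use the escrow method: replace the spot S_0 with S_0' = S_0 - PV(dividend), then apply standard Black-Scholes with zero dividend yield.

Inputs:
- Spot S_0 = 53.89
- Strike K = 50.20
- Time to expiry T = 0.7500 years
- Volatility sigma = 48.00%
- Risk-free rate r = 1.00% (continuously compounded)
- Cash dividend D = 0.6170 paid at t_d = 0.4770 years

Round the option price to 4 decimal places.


PV(D) = D * exp(-r * t_d) = 0.6170 * 0.99524136 = 0.61406392
S_0' = S_0 - PV(D) = 53.8900 - 0.61406392 = 53.27593608
d1 = (ln(S_0'/K) + (r + sigma^2/2)*T) / (sigma*sqrt(T)) = 0.36895021
d2 = d1 - sigma*sqrt(T) = -0.04674198
exp(-rT) = 0.99252805
N(-d1) = 0.35608242; N(-d2) = 0.51864057
P = K * exp(-rT) * N(-d2) - S_0' * N(-d1) = 50.2000 * 0.99252805 * 0.51864057 - 53.27593608 * 0.35608242 = 6.8706

Answer: Price = 6.8706


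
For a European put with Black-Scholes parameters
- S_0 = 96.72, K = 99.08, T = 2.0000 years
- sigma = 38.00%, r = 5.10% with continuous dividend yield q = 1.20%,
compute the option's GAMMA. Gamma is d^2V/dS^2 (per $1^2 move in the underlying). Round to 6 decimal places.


d1 = 0.3689843245; d2 = -0.1684168292
phi(d1) = 0.3726881571; exp(-qT) = 0.9762857098; exp(-rT) = 0.9030295517
Gamma = exp(-qT) * phi(d1) / (S * sigma * sqrt(T)) = 0.9762857098 * 0.3726881571 / (96.7200 * 0.3800 * 1.4142135624) = 0.007000

Answer: Gamma = 0.007000


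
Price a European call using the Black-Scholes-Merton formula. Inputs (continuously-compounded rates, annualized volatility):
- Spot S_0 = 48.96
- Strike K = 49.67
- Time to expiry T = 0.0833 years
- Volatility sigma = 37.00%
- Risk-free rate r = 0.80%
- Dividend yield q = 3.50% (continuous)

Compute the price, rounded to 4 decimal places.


Answer: Price = 1.7119

Derivation:
d1 = (ln(S/K) + (r - q + 0.5*sigma^2) * T) / (sigma * sqrt(T)) = -0.10248962
d2 = d1 - sigma * sqrt(T) = -0.20927805
exp(-rT) = 0.99933382; exp(-qT) = 0.99708875
C = S_0 * exp(-qT) * N(d1) - K * exp(-rT) * N(d2)
N(d1) = 0.45918403; N(d2) = 0.41711559
C = 48.9600 * 0.99708875 * 0.45918403 - 49.6700 * 0.99933382 * 0.41711559 = 1.7119


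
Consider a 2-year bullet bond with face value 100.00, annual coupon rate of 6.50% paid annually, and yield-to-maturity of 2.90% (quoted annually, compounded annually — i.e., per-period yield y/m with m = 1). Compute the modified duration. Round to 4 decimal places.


Coupon per period c = face * coupon_rate / m = 6.500000
Periods per year m = 1; per-period yield y/m = 0.029000
Number of cashflows N = 2
Cashflows (t years, CF_t, discount factor 1/(1+y/m)^(m*t), PV):
  t = 1.0000: CF_t = 6.500000, DF = 0.971817, PV = 6.316812
  t = 2.0000: CF_t = 106.500000, DF = 0.944429, PV = 100.581674
Price P = sum_t PV_t = 106.898486
First compute Macaulay numerator sum_t t * PV_t:
  t * PV_t at t = 1.0000: 6.316812
  t * PV_t at t = 2.0000: 201.163347
Macaulay duration D = 207.480160 / 106.898486 = 1.940908
Modified duration = D / (1 + y/m) = 1.940908 / (1 + 0.029000) = 1.886208

Answer: Modified duration = 1.8862


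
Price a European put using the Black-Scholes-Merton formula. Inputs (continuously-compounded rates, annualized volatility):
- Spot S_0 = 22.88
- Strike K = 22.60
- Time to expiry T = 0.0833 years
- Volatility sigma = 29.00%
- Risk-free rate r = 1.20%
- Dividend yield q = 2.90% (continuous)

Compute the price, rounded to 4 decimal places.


Answer: Price = 0.6405

Derivation:
d1 = (ln(S/K) + (r - q + 0.5*sigma^2) * T) / (sigma * sqrt(T)) = 0.17204408
d2 = d1 - sigma * sqrt(T) = 0.08834504
exp(-rT) = 0.99900090; exp(-qT) = 0.99758722
P = K * exp(-rT) * N(-d2) - S_0 * exp(-qT) * N(-d1)
N(-d1) = 0.43170144; N(-d2) = 0.46480122
P = 22.6000 * 0.99900090 * 0.46480122 - 22.8800 * 0.99758722 * 0.43170144 = 0.6405


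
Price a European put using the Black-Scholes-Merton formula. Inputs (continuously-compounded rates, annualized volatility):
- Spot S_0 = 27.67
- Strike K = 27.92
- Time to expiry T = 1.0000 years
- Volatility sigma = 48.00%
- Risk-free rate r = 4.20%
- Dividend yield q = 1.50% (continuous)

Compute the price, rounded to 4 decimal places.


d1 = (ln(S/K) + (r - q + 0.5*sigma^2) * T) / (sigma * sqrt(T)) = 0.27751149
d2 = d1 - sigma * sqrt(T) = -0.20248851
exp(-rT) = 0.95886978; exp(-qT) = 0.98511194
P = K * exp(-rT) * N(-d2) - S_0 * exp(-qT) * N(-d1)
N(-d1) = 0.39069369; N(-d2) = 0.58023258
P = 27.9200 * 0.95886978 * 0.58023258 - 27.6700 * 0.98511194 * 0.39069369 = 4.8842

Answer: Price = 4.8842


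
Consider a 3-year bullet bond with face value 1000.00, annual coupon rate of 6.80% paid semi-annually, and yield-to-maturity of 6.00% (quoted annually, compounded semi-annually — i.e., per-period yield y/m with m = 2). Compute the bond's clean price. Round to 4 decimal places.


Coupon per period c = face * coupon_rate / m = 34.000000
Periods per year m = 2; per-period yield y/m = 0.030000
Number of cashflows N = 6
Cashflows (t years, CF_t, discount factor 1/(1+y/m)^(m*t), PV):
  t = 0.5000: CF_t = 34.000000, DF = 0.970874, PV = 33.009709
  t = 1.0000: CF_t = 34.000000, DF = 0.942596, PV = 32.048261
  t = 1.5000: CF_t = 34.000000, DF = 0.915142, PV = 31.114816
  t = 2.0000: CF_t = 34.000000, DF = 0.888487, PV = 30.208560
  t = 2.5000: CF_t = 34.000000, DF = 0.862609, PV = 29.328699
  t = 3.0000: CF_t = 1034.000000, DF = 0.837484, PV = 865.958721
Price P = sum_t PV_t = 1021.668766

Answer: Price = 1021.6688


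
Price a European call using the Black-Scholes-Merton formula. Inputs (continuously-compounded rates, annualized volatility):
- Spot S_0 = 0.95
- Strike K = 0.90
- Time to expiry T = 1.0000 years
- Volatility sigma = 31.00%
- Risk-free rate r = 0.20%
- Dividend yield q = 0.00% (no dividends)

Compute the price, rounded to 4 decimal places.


d1 = (ln(S/K) + (r - q + 0.5*sigma^2) * T) / (sigma * sqrt(T)) = 0.33586200
d2 = d1 - sigma * sqrt(T) = 0.02586200
exp(-rT) = 0.99800200; exp(-qT) = 1.00000000
C = S_0 * exp(-qT) * N(d1) - K * exp(-rT) * N(d2)
N(d1) = 0.63151253; N(d2) = 0.51031630
C = 0.9500 * 1.00000000 * 0.63151253 - 0.9000 * 0.99800200 * 0.51031630 = 0.1416

Answer: Price = 0.1416


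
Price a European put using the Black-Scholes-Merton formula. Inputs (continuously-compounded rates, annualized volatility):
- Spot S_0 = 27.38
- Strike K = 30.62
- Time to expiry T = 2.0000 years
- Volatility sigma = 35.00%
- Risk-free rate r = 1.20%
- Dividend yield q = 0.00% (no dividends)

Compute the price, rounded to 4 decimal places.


Answer: Price = 6.9406

Derivation:
d1 = (ln(S/K) + (r - q + 0.5*sigma^2) * T) / (sigma * sqrt(T)) = 0.07002262
d2 = d1 - sigma * sqrt(T) = -0.42495212
exp(-rT) = 0.97628571; exp(-qT) = 1.00000000
P = K * exp(-rT) * N(-d2) - S_0 * exp(-qT) * N(-d1)
N(-d1) = 0.47208783; N(-d2) = 0.66456421
P = 30.6200 * 0.97628571 * 0.66456421 - 27.3800 * 1.00000000 * 0.47208783 = 6.9406


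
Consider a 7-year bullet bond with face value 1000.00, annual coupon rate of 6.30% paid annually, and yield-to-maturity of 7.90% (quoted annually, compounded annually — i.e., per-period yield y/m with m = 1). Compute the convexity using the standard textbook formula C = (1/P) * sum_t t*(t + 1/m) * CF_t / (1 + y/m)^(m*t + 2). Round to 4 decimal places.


Answer: Convexity = 37.3989

Derivation:
Coupon per period c = face * coupon_rate / m = 63.000000
Periods per year m = 1; per-period yield y/m = 0.079000
Number of cashflows N = 7
Cashflows (t years, CF_t, discount factor 1/(1+y/m)^(m*t), PV):
  t = 1.0000: CF_t = 63.000000, DF = 0.926784, PV = 58.387396
  t = 2.0000: CF_t = 63.000000, DF = 0.858929, PV = 54.112508
  t = 3.0000: CF_t = 63.000000, DF = 0.796041, PV = 50.150609
  t = 4.0000: CF_t = 63.000000, DF = 0.737758, PV = 46.478785
  t = 5.0000: CF_t = 63.000000, DF = 0.683743, PV = 43.075797
  t = 6.0000: CF_t = 63.000000, DF = 0.633682, PV = 39.921962
  t = 7.0000: CF_t = 1063.000000, DF = 0.587286, PV = 624.285362
Price P = sum_t PV_t = 916.412420
Convexity numerator sum_t t*(t + 1/m) * CF_t / (1+y/m)^(m*t + 2):
  t = 1.0000: term = 100.301219
  t = 2.0000: term = 278.872713
  t = 3.0000: term = 516.909569
  t = 4.0000: term = 798.439248
  t = 5.0000: term = 1109.971151
  t = 6.0000: term = 1440.184997
  t = 7.0000: term = 30028.130139
Convexity = (1/P) * sum = 34272.809036 / 916.412420 = 37.398892


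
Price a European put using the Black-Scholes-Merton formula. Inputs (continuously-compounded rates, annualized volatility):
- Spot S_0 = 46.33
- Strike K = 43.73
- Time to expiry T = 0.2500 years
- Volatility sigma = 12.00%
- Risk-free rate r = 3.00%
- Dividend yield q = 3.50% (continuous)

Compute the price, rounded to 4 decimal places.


Answer: Price = 0.2490

Derivation:
d1 = (ln(S/K) + (r - q + 0.5*sigma^2) * T) / (sigma * sqrt(T)) = 0.97175557
d2 = d1 - sigma * sqrt(T) = 0.91175557
exp(-rT) = 0.99252805; exp(-qT) = 0.99128817
P = K * exp(-rT) * N(-d2) - S_0 * exp(-qT) * N(-d1)
N(-d1) = 0.16558608; N(-d2) = 0.18094870
P = 43.7300 * 0.99252805 * 0.18094870 - 46.3300 * 0.99128817 * 0.16558608 = 0.2490


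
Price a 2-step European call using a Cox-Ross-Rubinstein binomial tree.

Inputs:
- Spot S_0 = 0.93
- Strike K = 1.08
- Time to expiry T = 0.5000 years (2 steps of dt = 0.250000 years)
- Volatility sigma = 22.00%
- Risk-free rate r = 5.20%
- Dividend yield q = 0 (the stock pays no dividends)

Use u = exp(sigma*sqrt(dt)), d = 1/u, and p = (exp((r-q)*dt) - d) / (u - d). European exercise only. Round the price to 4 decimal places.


Answer: Price = V(0,0) = 0.0217

Derivation:
dt = T/N = 0.250000
u = exp(sigma*sqrt(dt)) = 1.116278; d = 1/u = 0.895834
p = (exp((r-q)*dt) - d) / (u - d) = 0.531885
Discount per step: exp(-r*dt) = 0.987084
Stock lattice S(k, i) with i counting down-moves:
  k=0: S(0,0) = 0.9300
  k=1: S(1,0) = 1.0381; S(1,1) = 0.8331
  k=2: S(2,0) = 1.1589; S(2,1) = 0.9300; S(2,2) = 0.7463
Terminal payoffs V(N, i) = max(S_T - K, 0):
  V(2,0) = 0.078851; V(2,1) = 0.000000; V(2,2) = 0.000000
Backward induction: V(k, i) = exp(-r*dt) * [p * V(k+1, i) + (1-p) * V(k+1, i+1)].
  V(1,0) = exp(-r*dt) * [p*0.078851 + (1-p)*0.000000] = 0.041398
  V(1,1) = exp(-r*dt) * [p*0.000000 + (1-p)*0.000000] = 0.000000
  V(0,0) = exp(-r*dt) * [p*0.041398 + (1-p)*0.000000] = 0.021735


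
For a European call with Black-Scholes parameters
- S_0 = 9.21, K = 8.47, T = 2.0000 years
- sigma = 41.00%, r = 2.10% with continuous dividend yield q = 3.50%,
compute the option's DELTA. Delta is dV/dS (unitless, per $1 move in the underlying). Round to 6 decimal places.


d1 = 0.3860791670; d2 = -0.1937483935
phi(d1) = 0.3702906301; exp(-qT) = 0.9323938199; exp(-rT) = 0.9588697806
N(d1) = 0.6502809809
Delta = exp(-qT) * N(d1) = 0.9323938199 * 0.6502809809 = 0.606318

Answer: Delta = 0.606318


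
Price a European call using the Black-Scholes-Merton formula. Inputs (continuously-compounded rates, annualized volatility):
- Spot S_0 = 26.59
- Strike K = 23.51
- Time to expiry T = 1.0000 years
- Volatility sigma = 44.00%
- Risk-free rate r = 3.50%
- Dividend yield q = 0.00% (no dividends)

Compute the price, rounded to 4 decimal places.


Answer: Price = 6.5049

Derivation:
d1 = (ln(S/K) + (r - q + 0.5*sigma^2) * T) / (sigma * sqrt(T)) = 0.57933942
d2 = d1 - sigma * sqrt(T) = 0.13933942
exp(-rT) = 0.96560542; exp(-qT) = 1.00000000
C = S_0 * exp(-qT) * N(d1) - K * exp(-rT) * N(d2)
N(d1) = 0.71881991; N(d2) = 0.55540903
C = 26.5900 * 1.00000000 * 0.71881991 - 23.5100 * 0.96560542 * 0.55540903 = 6.5049


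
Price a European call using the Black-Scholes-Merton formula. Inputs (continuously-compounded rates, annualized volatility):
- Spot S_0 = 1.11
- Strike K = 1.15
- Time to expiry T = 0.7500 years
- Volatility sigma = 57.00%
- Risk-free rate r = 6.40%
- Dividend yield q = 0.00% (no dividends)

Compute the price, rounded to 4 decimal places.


Answer: Price = 0.2221

Derivation:
d1 = (ln(S/K) + (r - q + 0.5*sigma^2) * T) / (sigma * sqrt(T)) = 0.27233830
d2 = d1 - sigma * sqrt(T) = -0.22129618
exp(-rT) = 0.95313379; exp(-qT) = 1.00000000
C = S_0 * exp(-qT) * N(d1) - K * exp(-rT) * N(d2)
N(d1) = 0.60731904; N(d2) = 0.41243091
C = 1.1100 * 1.00000000 * 0.60731904 - 1.1500 * 0.95313379 * 0.41243091 = 0.2221


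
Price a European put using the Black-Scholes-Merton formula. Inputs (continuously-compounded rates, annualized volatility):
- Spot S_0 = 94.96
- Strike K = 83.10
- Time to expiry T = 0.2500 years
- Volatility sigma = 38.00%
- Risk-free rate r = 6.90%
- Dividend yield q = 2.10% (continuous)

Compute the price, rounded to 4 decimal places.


d1 = (ln(S/K) + (r - q + 0.5*sigma^2) * T) / (sigma * sqrt(T)) = 0.86032131
d2 = d1 - sigma * sqrt(T) = 0.67032131
exp(-rT) = 0.98289793; exp(-qT) = 0.99476376
P = K * exp(-rT) * N(-d2) - S_0 * exp(-qT) * N(-d1)
N(-d1) = 0.19480598; N(-d2) = 0.25132649
P = 83.1000 * 0.98289793 * 0.25132649 - 94.9600 * 0.99476376 * 0.19480598 = 2.1261

Answer: Price = 2.1261


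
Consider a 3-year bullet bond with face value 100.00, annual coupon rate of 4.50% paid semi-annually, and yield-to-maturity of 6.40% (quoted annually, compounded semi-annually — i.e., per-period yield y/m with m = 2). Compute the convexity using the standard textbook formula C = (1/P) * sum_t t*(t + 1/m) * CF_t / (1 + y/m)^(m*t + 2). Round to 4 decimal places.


Answer: Convexity = 9.1381

Derivation:
Coupon per period c = face * coupon_rate / m = 2.250000
Periods per year m = 2; per-period yield y/m = 0.032000
Number of cashflows N = 6
Cashflows (t years, CF_t, discount factor 1/(1+y/m)^(m*t), PV):
  t = 0.5000: CF_t = 2.250000, DF = 0.968992, PV = 2.180233
  t = 1.0000: CF_t = 2.250000, DF = 0.938946, PV = 2.112628
  t = 1.5000: CF_t = 2.250000, DF = 0.909831, PV = 2.047121
  t = 2.0000: CF_t = 2.250000, DF = 0.881620, PV = 1.983644
  t = 2.5000: CF_t = 2.250000, DF = 0.854283, PV = 1.922136
  t = 3.0000: CF_t = 102.250000, DF = 0.827793, PV = 84.641847
Price P = sum_t PV_t = 94.887608
Convexity numerator sum_t t*(t + 1/m) * CF_t / (1+y/m)^(m*t + 2):
  t = 0.5000: term = 1.023560
  t = 1.0000: term = 2.975466
  t = 1.5000: term = 5.766407
  t = 2.0000: term = 9.312673
  t = 2.5000: term = 13.535861
  t = 3.0000: term = 834.478280
Convexity = (1/P) * sum = 867.092248 / 94.887608 = 9.138098


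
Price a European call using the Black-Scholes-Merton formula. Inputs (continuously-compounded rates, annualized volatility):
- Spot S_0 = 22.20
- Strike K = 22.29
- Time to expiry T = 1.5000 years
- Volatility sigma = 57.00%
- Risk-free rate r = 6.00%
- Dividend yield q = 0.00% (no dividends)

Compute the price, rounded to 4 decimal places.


Answer: Price = 6.7664

Derivation:
d1 = (ln(S/K) + (r - q + 0.5*sigma^2) * T) / (sigma * sqrt(T)) = 0.47217731
d2 = d1 - sigma * sqrt(T) = -0.22592727
exp(-rT) = 0.91393119; exp(-qT) = 1.00000000
C = S_0 * exp(-qT) * N(d1) - K * exp(-rT) * N(d2)
N(d1) = 0.68159988; N(d2) = 0.41062900
C = 22.2000 * 1.00000000 * 0.68159988 - 22.2900 * 0.91393119 * 0.41062900 = 6.7664


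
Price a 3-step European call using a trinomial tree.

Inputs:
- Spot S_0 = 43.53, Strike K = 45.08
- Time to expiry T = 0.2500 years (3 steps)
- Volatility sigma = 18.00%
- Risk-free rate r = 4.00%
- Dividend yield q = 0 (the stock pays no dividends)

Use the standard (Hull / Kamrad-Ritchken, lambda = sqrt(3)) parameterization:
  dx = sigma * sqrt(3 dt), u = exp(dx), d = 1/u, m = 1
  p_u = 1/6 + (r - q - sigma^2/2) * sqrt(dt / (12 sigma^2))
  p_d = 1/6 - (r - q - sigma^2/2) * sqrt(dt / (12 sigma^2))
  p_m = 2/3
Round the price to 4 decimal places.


Answer: Price = V(0,0) = 1.1413

Derivation:
dt = T/N = 0.083333; dx = sigma*sqrt(3*dt) = 0.090000
u = exp(dx) = 1.094174; d = 1/u = 0.913931
p_u = 0.177685, p_m = 0.666667, p_d = 0.155648
Discount per step: exp(-r*dt) = 0.996672
Stock lattice S(k, j) with j the centered position index:
  k=0: S(0,+0) = 43.5300
  k=1: S(1,-1) = 39.7834; S(1,+0) = 43.5300; S(1,+1) = 47.6294
  k=2: S(2,-2) = 36.3593; S(2,-1) = 39.7834; S(2,+0) = 43.5300; S(2,+1) = 47.6294; S(2,+2) = 52.1149
  k=3: S(3,-3) = 33.2299; S(3,-2) = 36.3593; S(3,-1) = 39.7834; S(3,+0) = 43.5300; S(3,+1) = 47.6294; S(3,+2) = 52.1149; S(3,+3) = 57.0228
Terminal payoffs V(N, j) = max(S_T - K, 0):
  V(3,-3) = 0.000000; V(3,-2) = 0.000000; V(3,-1) = 0.000000; V(3,+0) = 0.000000; V(3,+1) = 2.549407; V(3,+2) = 7.034872; V(3,+3) = 11.942753
Backward induction: V(k, j) = exp(-r*dt) * [p_u * V(k+1, j+1) + p_m * V(k+1, j) + p_d * V(k+1, j-1)]
  V(2,-2) = exp(-r*dt) * [p_u*0.000000 + p_m*0.000000 + p_d*0.000000] = 0.000000
  V(2,-1) = exp(-r*dt) * [p_u*0.000000 + p_m*0.000000 + p_d*0.000000] = 0.000000
  V(2,+0) = exp(-r*dt) * [p_u*2.549407 + p_m*0.000000 + p_d*0.000000] = 0.451484
  V(2,+1) = exp(-r*dt) * [p_u*7.034872 + p_m*2.549407 + p_d*0.000000] = 2.939781
  V(2,+2) = exp(-r*dt) * [p_u*11.942753 + p_m*7.034872 + p_d*2.549407] = 7.184786
  V(1,-1) = exp(-r*dt) * [p_u*0.451484 + p_m*0.000000 + p_d*0.000000] = 0.079955
  V(1,+0) = exp(-r*dt) * [p_u*2.939781 + p_m*0.451484 + p_d*0.000000] = 0.820605
  V(1,+1) = exp(-r*dt) * [p_u*7.184786 + p_m*2.939781 + p_d*0.451484] = 3.295753
  V(0,+0) = exp(-r*dt) * [p_u*3.295753 + p_m*0.820605 + p_d*0.079955] = 1.141311


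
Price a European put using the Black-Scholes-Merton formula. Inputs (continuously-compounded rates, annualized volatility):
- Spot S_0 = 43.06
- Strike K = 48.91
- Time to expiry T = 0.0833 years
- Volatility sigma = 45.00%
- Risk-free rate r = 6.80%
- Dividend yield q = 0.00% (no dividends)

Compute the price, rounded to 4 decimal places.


d1 = (ln(S/K) + (r - q + 0.5*sigma^2) * T) / (sigma * sqrt(T)) = -0.87227250
d2 = d1 - sigma * sqrt(T) = -1.00215033
exp(-rT) = 0.99435161; exp(-qT) = 1.00000000
P = K * exp(-rT) * N(-d2) - S_0 * exp(-qT) * N(-d1)
N(-d1) = 0.80847013; N(-d2) = 0.84186450
P = 48.9100 * 0.99435161 * 0.84186450 - 43.0600 * 1.00000000 * 0.80847013 = 6.1303

Answer: Price = 6.1303


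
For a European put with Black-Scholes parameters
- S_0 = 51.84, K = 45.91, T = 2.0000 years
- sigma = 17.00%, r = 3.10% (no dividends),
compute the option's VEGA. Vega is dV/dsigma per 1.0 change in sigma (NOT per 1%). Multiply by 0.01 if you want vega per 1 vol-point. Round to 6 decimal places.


d1 = 0.8833805729; d2 = 0.6429642673
phi(d1) = 0.2700578317; exp(-qT) = 1.0000000000; exp(-rT) = 0.9398828868
Vega = S * exp(-qT) * phi(d1) * sqrt(T) = 51.8400 * 1.0000000000 * 0.2700578317 * 1.4142135624 = 19.798704

Answer: Vega = 19.798704


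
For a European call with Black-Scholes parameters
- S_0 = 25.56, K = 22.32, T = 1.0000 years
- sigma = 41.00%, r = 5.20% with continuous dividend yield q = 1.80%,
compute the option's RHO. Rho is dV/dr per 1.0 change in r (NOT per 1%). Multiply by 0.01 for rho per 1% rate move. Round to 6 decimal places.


Answer: Rho = 12.344526

Derivation:
d1 = 0.6185255902; d2 = 0.2085255902
phi(d1) = 0.3294846585; exp(-qT) = 0.9821610324; exp(-rT) = 0.9493288668
N(d2) = 0.5825906982
Rho = K*T*exp(-rT)*N(d2) = 22.3200 * 1.0000 * 0.9493288668 * 0.5825906982 = 12.344526


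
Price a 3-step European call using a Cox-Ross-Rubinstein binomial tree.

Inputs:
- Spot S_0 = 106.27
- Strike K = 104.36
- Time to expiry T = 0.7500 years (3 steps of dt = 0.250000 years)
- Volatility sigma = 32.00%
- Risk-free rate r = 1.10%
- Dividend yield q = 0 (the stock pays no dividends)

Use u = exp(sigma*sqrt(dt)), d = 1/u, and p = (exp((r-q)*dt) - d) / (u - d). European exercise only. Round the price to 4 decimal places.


dt = T/N = 0.250000
u = exp(sigma*sqrt(dt)) = 1.173511; d = 1/u = 0.852144
p = (exp((r-q)*dt) - d) / (u - d) = 0.468654
Discount per step: exp(-r*dt) = 0.997254
Stock lattice S(k, i) with i counting down-moves:
  k=0: S(0,0) = 106.2700
  k=1: S(1,0) = 124.7090; S(1,1) = 90.5573
  k=2: S(2,0) = 146.3474; S(2,1) = 106.2700; S(2,2) = 77.1679
  k=3: S(3,0) = 171.7402; S(3,1) = 124.7090; S(3,2) = 90.5573; S(3,3) = 65.7581
Terminal payoffs V(N, i) = max(S_T - K, 0):
  V(3,0) = 67.380227; V(3,1) = 20.349000; V(3,2) = 0.000000; V(3,3) = 0.000000
Backward induction: V(k, i) = exp(-r*dt) * [p * V(k+1, i) + (1-p) * V(k+1, i+1)].
  V(2,0) = exp(-r*dt) * [p*67.380227 + (1-p)*20.349000] = 42.273963
  V(2,1) = exp(-r*dt) * [p*20.349000 + (1-p)*0.000000] = 9.510452
  V(2,2) = exp(-r*dt) * [p*0.000000 + (1-p)*0.000000] = 0.000000
  V(1,0) = exp(-r*dt) * [p*42.273963 + (1-p)*9.510452] = 24.796920
  V(1,1) = exp(-r*dt) * [p*9.510452 + (1-p)*0.000000] = 4.444872
  V(0,0) = exp(-r*dt) * [p*24.796920 + (1-p)*4.444872] = 13.944542

Answer: Price = V(0,0) = 13.9445


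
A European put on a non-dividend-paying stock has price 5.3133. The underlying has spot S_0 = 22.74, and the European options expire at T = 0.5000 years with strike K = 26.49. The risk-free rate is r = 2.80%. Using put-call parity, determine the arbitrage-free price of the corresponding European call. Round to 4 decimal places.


Put-call parity: C - P = S_0 * exp(-qT) - K * exp(-rT).
S_0 * exp(-qT) = 22.7400 * 1.00000000 = 22.74000000
K * exp(-rT) = 26.4900 * 0.98609754 = 26.12172395
C = P + S*exp(-qT) - K*exp(-rT)
C = 5.3133 + 22.74000000 - 26.12172395 = 1.9316

Answer: Call price = 1.9316


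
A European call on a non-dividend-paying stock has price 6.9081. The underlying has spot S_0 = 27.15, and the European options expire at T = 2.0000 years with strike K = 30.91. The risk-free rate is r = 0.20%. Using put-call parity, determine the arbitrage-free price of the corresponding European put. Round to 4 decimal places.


Answer: Put price = 10.5447

Derivation:
Put-call parity: C - P = S_0 * exp(-qT) - K * exp(-rT).
S_0 * exp(-qT) = 27.1500 * 1.00000000 = 27.15000000
K * exp(-rT) = 30.9100 * 0.99600799 = 30.78660695
P = C - S*exp(-qT) + K*exp(-rT)
P = 6.9081 - 27.15000000 + 30.78660695 = 10.5447


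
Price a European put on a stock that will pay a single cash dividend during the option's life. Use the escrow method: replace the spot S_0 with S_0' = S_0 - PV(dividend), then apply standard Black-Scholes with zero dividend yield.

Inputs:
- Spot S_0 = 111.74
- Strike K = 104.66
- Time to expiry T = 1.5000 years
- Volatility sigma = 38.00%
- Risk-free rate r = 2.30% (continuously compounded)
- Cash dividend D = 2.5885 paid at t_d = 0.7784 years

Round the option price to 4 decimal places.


PV(D) = D * exp(-r * t_d) = 2.5885 * 0.98225611 = 2.54256994
S_0' = S_0 - PV(D) = 111.7400 - 2.54256994 = 109.19743006
d1 = (ln(S_0'/K) + (r + sigma^2/2)*T) / (sigma*sqrt(T)) = 0.39802173
d2 = d1 - sigma*sqrt(T) = -0.06738132
exp(-rT) = 0.96608834
N(-d1) = 0.34530708; N(-d2) = 0.52686093
P = K * exp(-rT) * N(-d2) - S_0' * N(-d1) = 104.6600 * 0.96608834 * 0.52686093 - 109.19743006 * 0.34530708 = 15.5647

Answer: Price = 15.5647


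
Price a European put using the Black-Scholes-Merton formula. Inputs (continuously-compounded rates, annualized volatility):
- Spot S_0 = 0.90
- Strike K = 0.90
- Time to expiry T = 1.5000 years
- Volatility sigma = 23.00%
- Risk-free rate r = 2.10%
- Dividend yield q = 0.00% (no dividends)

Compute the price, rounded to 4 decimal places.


Answer: Price = 0.0859

Derivation:
d1 = (ln(S/K) + (r - q + 0.5*sigma^2) * T) / (sigma * sqrt(T)) = 0.25267019
d2 = d1 - sigma * sqrt(T) = -0.02902113
exp(-rT) = 0.96899096; exp(-qT) = 1.00000000
P = K * exp(-rT) * N(-d2) - S_0 * exp(-qT) * N(-d1)
N(-d1) = 0.40026154; N(-d2) = 0.51157613
P = 0.9000 * 0.96899096 * 0.51157613 - 0.9000 * 1.00000000 * 0.40026154 = 0.0859


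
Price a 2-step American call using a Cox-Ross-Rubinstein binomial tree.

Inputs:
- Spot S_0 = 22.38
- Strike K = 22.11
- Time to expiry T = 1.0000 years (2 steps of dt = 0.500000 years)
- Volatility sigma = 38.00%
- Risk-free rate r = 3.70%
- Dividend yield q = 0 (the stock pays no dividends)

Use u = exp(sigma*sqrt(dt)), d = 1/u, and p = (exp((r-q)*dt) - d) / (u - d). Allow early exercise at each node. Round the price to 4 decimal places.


dt = T/N = 0.500000
u = exp(sigma*sqrt(dt)) = 1.308263; d = 1/u = 0.764372
p = (exp((r-q)*dt) - d) / (u - d) = 0.467557
Discount per step: exp(-r*dt) = 0.981670
Stock lattice S(k, i) with i counting down-moves:
  k=0: S(0,0) = 22.3800
  k=1: S(1,0) = 29.2789; S(1,1) = 17.1066
  k=2: S(2,0) = 38.3046; S(2,1) = 22.3800; S(2,2) = 13.0758
Terminal payoffs V(N, i) = max(S_T - K, 0):
  V(2,0) = 16.194556; V(2,1) = 0.270000; V(2,2) = 0.000000
Backward induction: V(k, i) = exp(-r*dt) * [p * V(k+1, i) + (1-p) * V(k+1, i+1)]; then take max(V_cont, immediate exercise) for American.
  V(1,0) = exp(-r*dt) * [p*16.194556 + (1-p)*0.270000] = 7.574209; exercise = 7.168934; V(1,0) = max -> 7.574209
  V(1,1) = exp(-r*dt) * [p*0.270000 + (1-p)*0.000000] = 0.123926; exercise = 0.000000; V(1,1) = max -> 0.123926
  V(0,0) = exp(-r*dt) * [p*7.574209 + (1-p)*0.123926] = 3.541234; exercise = 0.270000; V(0,0) = max -> 3.541234

Answer: Price = V(0,0) = 3.5412
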